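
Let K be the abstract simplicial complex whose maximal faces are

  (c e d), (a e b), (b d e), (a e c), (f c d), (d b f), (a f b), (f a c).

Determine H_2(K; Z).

H_2 ≅ Z.

We work with the vertex ordering a < b < c < d < e < f. The simplices of K, each written with vertices in increasing order, are:

  0-simplices (6): a, b, c, d, e, f
  1-simplices (12): ab, ac, ae, af, bd, be, bf, cd, ce, cf, de, df
  2-simplices (8): abe, abf, ace, acf, bde, bdf, cde, cdf

giving chain groups C_0 ≅ Z^6, C_1 ≅ Z^12, C_2 ≅ Z^8.

The boundary map ∂_1: C_1 → C_0 sends each edge [p,q] (with p < q) to q − p. For instance
  ∂ab = b − a.
As a 6×12 matrix over Z this has rank 5, with invariant factors (1,1,1,1,1).

∂_2: C_2 → C_1 acts by ∂[p,q,r] = [q,r] − [p,r] + [p,q]. For instance
  ∂acf = cf − af + ac,
  ∂cde = de − ce + cd.
This gives a 12×8 integer matrix of rank 7; reducing to Smith normal form yields diagonal entries (1,1,1,1,1,1,1).

Computing H_k = (kernel of ∂_k) / (image of ∂_{k+1}):

  H_2: rank ker ∂_2 − rank ∂_3 = (8 − 7) − 0 = 1, and there is no ∂_3, so H_2 ≅ Z.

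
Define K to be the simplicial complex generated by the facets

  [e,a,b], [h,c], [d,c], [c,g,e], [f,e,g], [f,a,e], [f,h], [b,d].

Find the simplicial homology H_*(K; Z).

H_0 ≅ Z,  H_1 ≅ Z^2,  H_2 = 0.

We work with the vertex ordering a < b < c < d < e < f < g < h. The simplices of K, each written with vertices in increasing order, are:

  0-simplices (8): a, b, c, d, e, f, g, h
  1-simplices (13): ab, ae, af, bd, be, cd, ce, cg, ch, ef, eg, fg, fh
  2-simplices (4): abe, aef, ceg, efg

giving chain groups C_0 ≅ Z^8, C_1 ≅ Z^13, C_2 ≅ Z^4.

∂_1: C_1 → C_0 maps an edge to its endpoints' difference, ∂[p,q] = q − p.
As a 8×13 matrix over Z this has rank 7, with invariant factors (1,1,1,1,1,1,1).

Boundary ∂_2: C_2 → C_1 sends each 2-simplex [p,q,r] to [q,r] − [p,r] + [p,q]. For instance
  ∂efg = fg − eg + ef,
  ∂abe = be − ae + ab.
The resulting 13×4 matrix has rank 4, and its Smith normal form has invariant factors (1,1,1,1).

Reading off H_k = ker ∂_k / im ∂_{k+1}:

  H_0: rank C_0 − rank ∂_1 = 8 − 7 = 1, and the invariant factors of ∂_1 are all 1, so H_0 = Z.
  H_1: rank ker ∂_1 − rank ∂_2 = (13 − 7) − 4 = 2, and the invariant factors of ∂_2 are all 1, so H_1 = Z^2.
  H_2: rank ker ∂_2 − rank ∂_3 = (4 − 4) − 0 = 0, and there is no ∂_3, so H_2 = 0.

As a check, the Euler characteristic is 8 − 13 + 4 = -1, which agrees with 1 − 2 + 0 = -1.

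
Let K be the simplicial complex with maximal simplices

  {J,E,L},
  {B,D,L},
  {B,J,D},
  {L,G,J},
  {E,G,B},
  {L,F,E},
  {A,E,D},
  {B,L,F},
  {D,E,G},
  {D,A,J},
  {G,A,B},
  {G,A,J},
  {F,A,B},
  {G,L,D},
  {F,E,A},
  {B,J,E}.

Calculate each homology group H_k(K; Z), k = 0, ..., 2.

Order the vertices as A < B < D < E < F < G < J < L. Listing each simplex with vertices in this order, K has dimension 2 with simplices:

  0-simplices (8): A, B, D, E, F, G, J, L
  1-simplices (24): AB, AD, AE, AF, AG, AJ, BD, BE, BF, BG, BJ, BL, DE, DG, DJ, DL, EF, EG, EJ, EL, FL, GJ, GL, JL
  2-simplices (16): ABF, ABG, ADE, ADJ, AEF, AGJ, BDJ, BDL, BEG, BEJ, BFL, DEG, DGL, EFL, EJL, GJL

Hence C_0 ≅ Z^8, C_1 ≅ Z^24, C_2 ≅ Z^16.

∂_1: C_1 → C_0 sends each edge [p,q] (with p < q) to q − p.
The 8×24 boundary matrix has rank 7 and Smith normal form diag(1,1,1,1,1,1,1).

The boundary map ∂_2: C_2 → C_1 acts by ∂[p,q,r] = [q,r] − [p,r] + [p,q]. For instance
  ∂GJL = JL − GL + GJ,
  ∂DEG = EG − DG + DE.
The 24×16 boundary matrix has rank 15 and Smith normal form diag(1,1,1,1,1,1,1,1,1,1,1,1,1,1,1).

Computing H_k = (kernel of ∂_k) / (image of ∂_{k+1}):

  H_0: rank C_0 − rank ∂_1 = 8 − 7 = 1, and the invariant factors of ∂_1 are all 1, so H_0 = Z.
  H_1: rank ker ∂_1 − rank ∂_2 = (24 − 7) − 15 = 2, and the invariant factors of ∂_2 are all 1, so H_1 = Z^2.
  H_2: rank ker ∂_2 − rank ∂_3 = (16 − 15) − 0 = 1, and there is no ∂_3, so H_2 = Z.

As a check, the Euler characteristic is 8 − 24 + 16 = 0, which agrees with 1 − 2 + 1 = 0.

H_0 = Z,  H_1 = Z^2,  H_2 = Z.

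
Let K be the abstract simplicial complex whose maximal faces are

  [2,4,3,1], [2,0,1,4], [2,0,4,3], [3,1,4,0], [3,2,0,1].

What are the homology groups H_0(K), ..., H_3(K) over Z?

H_0 = Z,  H_1 = 0,  H_2 = 0,  H_3 = Z.

Order the vertices as 0 < 1 < 2 < 3 < 4. Listing each simplex with vertices in this order, K has dimension 3 with simplices:

  0-simplices (5): [0], [1], [2], [3], [4]
  1-simplices (10): [0,1], [0,2], [0,3], [0,4], [1,2], [1,3], [1,4], [2,3], [2,4], [3,4]
  2-simplices (10): [0,1,2], [0,1,3], [0,1,4], [0,2,3], [0,2,4], [0,3,4], [1,2,3], [1,2,4], [1,3,4], [2,3,4]
  3-simplices (5): [0,1,2,3], [0,1,2,4], [0,1,3,4], [0,2,3,4], [1,2,3,4]

giving chain groups C_0 ≅ Z^5, C_1 ≅ Z^10, C_2 ≅ Z^10, C_3 ≅ Z^5.

The boundary map ∂_1: C_1 → C_0 maps an edge to its endpoints' difference, ∂[p,q] = q − p.
As a 5×10 matrix over Z this has rank 4, with invariant factors (1,1,1,1).

Boundary ∂_2: C_2 → C_1 maps a triangle to the signed sum of its edges. For instance
  ∂[0,2,3] = [2,3] − [0,3] + [0,2],
  ∂[1,3,4] = [3,4] − [1,4] + [1,3].
This gives a 10×10 integer matrix of rank 6; reducing to Smith normal form yields diagonal entries (1,1,1,1,1,1).

∂_3: C_3 → C_2 sends each 3-simplex σ to the alternating sum Σ_i (−1)^i (σ with its i-th vertex removed). For instance
  ∂[0,1,2,3] = [1,2,3] − [0,2,3] + [0,1,3] − [0,1,2],
  ∂[0,2,3,4] = [2,3,4] − [0,3,4] + [0,2,4] − [0,2,3].
The 10×5 boundary matrix has rank 4 and Smith normal form diag(1,1,1,1).

Now H_k = ker ∂_k / im ∂_{k+1}, so:

  H_0: rank C_0 − rank ∂_1 = 5 − 4 = 1, and the invariant factors of ∂_1 are all 1, so H_0 ≅ Z.
  H_1: rank ker ∂_1 − rank ∂_2 = (10 − 4) − 6 = 0, and the invariant factors of ∂_2 are all 1, so H_1 ≅ 0.
  H_2: rank ker ∂_2 − rank ∂_3 = (10 − 6) − 4 = 0, and the invariant factors of ∂_3 are all 1, so H_2 ≅ 0.
  H_3: rank ker ∂_3 − rank ∂_4 = (5 − 4) − 0 = 1, and there is no ∂_4, so H_3 ≅ Z.

As a check, the Euler characteristic is 5 − 10 + 10 − 5 = 0, which agrees with 1 − 0 + 0 − 1 = 0.
(K is a triangulation of the 3-sphere S^3.)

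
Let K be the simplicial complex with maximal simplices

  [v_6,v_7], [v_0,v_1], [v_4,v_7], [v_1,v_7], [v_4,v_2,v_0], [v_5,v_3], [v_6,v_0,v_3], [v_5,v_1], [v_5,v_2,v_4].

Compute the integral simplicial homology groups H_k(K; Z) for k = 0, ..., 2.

Order the vertices as v_0 < v_1 < v_2 < v_3 < v_4 < v_5 < v_6 < v_7. Listing each simplex with vertices in this order, K has dimension 2 with simplices:

  0-simplices (8): [v_0], [v_1], [v_2], [v_3], [v_4], [v_5], [v_6], [v_7]
  1-simplices (14): [v_0,v_1], [v_0,v_2], [v_0,v_3], [v_0,v_4], [v_0,v_6], [v_1,v_5], [v_1,v_7], [v_2,v_4], [v_2,v_5], [v_3,v_5], [v_3,v_6], [v_4,v_5], [v_4,v_7], [v_6,v_7]
  2-simplices (3): [v_0,v_2,v_4], [v_0,v_3,v_6], [v_2,v_4,v_5]

giving chain groups C_0 ≅ Z^8, C_1 ≅ Z^14, C_2 ≅ Z^3.

The boundary map ∂_1: C_1 → C_0 is given by ∂[p,q] = [q] − [p]. For instance
  ∂[v_1,v_5] = [v_5] − [v_1].
The 8×14 boundary matrix has rank 7 and Smith normal form diag(1,1,1,1,1,1,1).

∂_2: C_2 → C_1 maps a triangle to the signed sum of its edges. For instance
  ∂[v_2,v_4,v_5] = [v_4,v_5] − [v_2,v_5] + [v_2,v_4],
  ∂[v_0,v_2,v_4] = [v_2,v_4] − [v_0,v_4] + [v_0,v_2].
This gives a 14×3 integer matrix of rank 3; reducing to Smith normal form yields diagonal entries (1,1,1).

Now H_k = ker ∂_k / im ∂_{k+1}, so:

  H_0: rank C_0 − rank ∂_1 = 8 − 7 = 1, and the invariant factors of ∂_1 are all 1, so H_0 ≅ Z.
  H_1: rank ker ∂_1 − rank ∂_2 = (14 − 7) − 3 = 4, and the invariant factors of ∂_2 are all 1, so H_1 ≅ Z^4.
  H_2: rank ker ∂_2 − rank ∂_3 = (3 − 3) − 0 = 0, and there is no ∂_3, so H_2 ≅ 0.

H_0 ≅ Z,  H_1 ≅ Z^4,  H_2 = 0.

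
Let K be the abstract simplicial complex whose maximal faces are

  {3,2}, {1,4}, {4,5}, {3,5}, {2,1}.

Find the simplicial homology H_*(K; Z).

Fix the vertex order 1 < 2 < 3 < 4 < 5 and write every simplex with vertices in increasing order. Then dim K = 1 and the simplices of K are:

  0-simplices (5): [1], [2], [3], [4], [5]
  1-simplices (5): [1,2], [1,4], [2,3], [3,5], [4,5]

giving chain groups C_0 ≅ Z^5, C_1 ≅ Z^5.

Boundary ∂_1: C_1 → C_0 sends each edge [p,q] (with p < q) to q − p. For instance
  ∂[1,2] = [2] − [1].
As a 5×5 matrix over Z this has rank 4, with invariant factors (1,1,1,1).

Reading off H_k = ker ∂_k / im ∂_{k+1}:

  H_0: rank C_0 − rank ∂_1 = 5 − 4 = 1, and the invariant factors of ∂_1 are all 1, so H_0 = Z.
  H_1: rank ker ∂_1 − rank ∂_2 = (5 − 4) − 0 = 1, and there is no ∂_2, so H_1 = Z.

H_0 = Z,  H_1 = Z.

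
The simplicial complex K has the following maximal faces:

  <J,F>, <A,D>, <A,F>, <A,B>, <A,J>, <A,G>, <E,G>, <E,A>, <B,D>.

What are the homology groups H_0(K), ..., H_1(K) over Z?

H_0 ≅ Z,  H_1 ≅ Z^3.

Fix the vertex order A < B < D < E < F < G < J and write every simplex with vertices in increasing order. Then dim K = 1 and the simplices of K are:

  0-simplices (7): A, B, D, E, F, G, J
  1-simplices (9): AB, AD, AE, AF, AG, AJ, BD, EG, FJ

giving chain groups C_0 ≅ Z^7, C_1 ≅ Z^9.

Boundary ∂_1: C_1 → C_0 maps an edge to its endpoints' difference, ∂[p,q] = q − p. For instance
  ∂AB = B − A.
The resulting 7×9 matrix has rank 6, and its Smith normal form has invariant factors (1,1,1,1,1,1).

Computing H_k = (kernel of ∂_k) / (image of ∂_{k+1}):

  H_0: rank C_0 − rank ∂_1 = 7 − 6 = 1, and the invariant factors of ∂_1 are all 1, so H_0 = Z.
  H_1: rank ker ∂_1 − rank ∂_2 = (9 − 6) − 0 = 3, and there is no ∂_2, so H_1 = Z^3.

As a check, the Euler characteristic is 7 − 9 = -2, which agrees with 1 − 3 = -2.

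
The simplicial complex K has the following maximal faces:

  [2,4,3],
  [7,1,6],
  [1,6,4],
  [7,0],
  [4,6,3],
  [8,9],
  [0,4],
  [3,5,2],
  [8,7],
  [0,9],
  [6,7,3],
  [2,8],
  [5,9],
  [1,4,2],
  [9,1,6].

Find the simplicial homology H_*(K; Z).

K has 10 vertices, 22 edges, 8 triangles.
rank ∂_0 = 0, rank ∂_1 = 9 ⇒ b_0 = 10 − 0 − 9 = 1; all invariant factors of ∂_1 are 1 so no torsion. So H_0 = Z.
rank ∂_1 = 9, rank ∂_2 = 8 ⇒ b_1 = 22 − 9 − 8 = 5; all invariant factors of ∂_2 are 1 so no torsion. So H_1 = Z^5.
rank ∂_2 = 8, rank ∂_3 = 0 ⇒ b_2 = 8 − 8 − 0 = 0. So H_2 = 0.

H_0 ≅ Z,  H_1 ≅ Z^5,  H_2 = 0.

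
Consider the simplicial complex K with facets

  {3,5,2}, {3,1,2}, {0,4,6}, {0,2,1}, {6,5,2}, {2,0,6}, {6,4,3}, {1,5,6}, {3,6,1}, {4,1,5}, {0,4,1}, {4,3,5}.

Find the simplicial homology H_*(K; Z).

Take the total order 0 < 1 < 2 < 3 < 4 < 5 < 6 on the vertex set. Then K (dimension 2) consists of the simplices:

  0-simplices (7): [0], [1], [2], [3], [4], [5], [6]
  1-simplices (18): [0,1], [0,2], [0,4], [0,6], [1,2], [1,3], [1,4], [1,5], [1,6], [2,3], [2,5], [2,6], [3,4], [3,5], [3,6], [4,5], [4,6], [5,6]
  2-simplices (12): [0,1,2], [0,1,4], [0,2,6], [0,4,6], [1,2,3], [1,3,6], [1,4,5], [1,5,6], [2,3,5], [2,5,6], [3,4,5], [3,4,6]

giving chain groups C_0 ≅ Z^7, C_1 ≅ Z^18, C_2 ≅ Z^12.

∂_1: C_1 → C_0 maps an edge to its endpoints' difference, ∂[p,q] = q − p.
As a 7×18 matrix over Z this has rank 6, with invariant factors (1,1,1,1,1,1).

The boundary map ∂_2: C_2 → C_1 acts by ∂[p,q,r] = [q,r] − [p,r] + [p,q]. For instance
  ∂[2,3,5] = [3,5] − [2,5] + [2,3],
  ∂[2,5,6] = [5,6] − [2,6] + [2,5].
The 18×12 boundary matrix has rank 12 and Smith normal form diag(1,1,1,1,1,1,1,1,1,1,1,2).

Reading off H_k = ker ∂_k / im ∂_{k+1}:

  H_0: rank C_0 − rank ∂_1 = 7 − 6 = 1, and the invariant factors of ∂_1 are all 1, so H_0 = Z.
  H_1: rank ker ∂_1 − rank ∂_2 = (18 − 6) − 12 = 0, and ∂_2 has invariant factor 2 > 1, so H_1 = Z/2.
  H_2: rank ker ∂_2 − rank ∂_3 = (12 − 12) − 0 = 0, and there is no ∂_3, so H_2 = 0.

H_0 = Z,  H_1 = Z/2,  H_2 = 0.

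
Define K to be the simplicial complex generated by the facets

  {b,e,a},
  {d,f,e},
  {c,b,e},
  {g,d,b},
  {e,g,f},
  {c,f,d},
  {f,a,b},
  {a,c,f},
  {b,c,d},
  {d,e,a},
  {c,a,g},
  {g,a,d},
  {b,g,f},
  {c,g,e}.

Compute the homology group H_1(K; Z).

Order the vertices as a < b < c < d < e < f < g. Listing each simplex with vertices in this order, K has dimension 2 with simplices:

  0-simplices (7): a, b, c, d, e, f, g
  1-simplices (21): ab, ac, ad, ae, af, ag, bc, bd, be, bf, bg, cd, ce, cf, cg, de, df, dg, ef, eg, fg
  2-simplices (14): abe, abf, acf, acg, ade, adg, bcd, bce, bdg, bfg, cdf, ceg, def, efg

giving chain groups C_0 ≅ Z^7, C_1 ≅ Z^21, C_2 ≅ Z^14.

∂_1: C_1 → C_0 is given by ∂[p,q] = [q] − [p]. For instance
  ∂ac = c − a.
The resulting 7×21 matrix has rank 6, and its Smith normal form has invariant factors (1,1,1,1,1,1).

∂_2: C_2 → C_1 maps a triangle to the signed sum of its edges. For instance
  ∂cdf = df − cf + cd,
  ∂bce = ce − be + bc.
The 21×14 boundary matrix has rank 13 and Smith normal form diag(1,1,1,1,1,1,1,1,1,1,1,1,1).

From H_k ≅ ker(∂_k) / im(∂_{k+1}) we obtain:

  H_1: rank ker ∂_1 − rank ∂_2 = (21 − 6) − 13 = 2, and the invariant factors of ∂_2 are all 1, so H_1 = Z^2.

H_1 ≅ Z^2.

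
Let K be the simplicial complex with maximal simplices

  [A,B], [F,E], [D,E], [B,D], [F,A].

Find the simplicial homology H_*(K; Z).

H_0 ≅ Z,  H_1 ≅ Z.

Fix the vertex order A < B < D < E < F and write every simplex with vertices in increasing order. Then dim K = 1 and the simplices of K are:

  0-simplices (5): A, B, D, E, F
  1-simplices (5): AB, AF, BD, DE, EF

Hence C_0 ≅ Z^5, C_1 ≅ Z^5.

The boundary map ∂_1: C_1 → C_0 maps an edge to its endpoints' difference, ∂[p,q] = q − p. For instance
  ∂DE = E − D.
The 5×5 boundary matrix has rank 4 and Smith normal form diag(1,1,1,1).

Reading off H_k = ker ∂_k / im ∂_{k+1}:

  H_0: rank C_0 − rank ∂_1 = 5 − 4 = 1, and the invariant factors of ∂_1 are all 1, so H_0 = Z.
  H_1: rank ker ∂_1 − rank ∂_2 = (5 − 4) − 0 = 1, and there is no ∂_2, so H_1 = Z.

(K is a triangulation of the circle S^1.)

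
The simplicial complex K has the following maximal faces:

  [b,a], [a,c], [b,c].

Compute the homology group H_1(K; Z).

K has 3 vertices, 3 edges.
rank ∂_1 = 2, rank ∂_2 = 0 ⇒ b_1 = 3 − 2 − 0 = 1. So H_1 ≅ Z.

H_1 ≅ Z.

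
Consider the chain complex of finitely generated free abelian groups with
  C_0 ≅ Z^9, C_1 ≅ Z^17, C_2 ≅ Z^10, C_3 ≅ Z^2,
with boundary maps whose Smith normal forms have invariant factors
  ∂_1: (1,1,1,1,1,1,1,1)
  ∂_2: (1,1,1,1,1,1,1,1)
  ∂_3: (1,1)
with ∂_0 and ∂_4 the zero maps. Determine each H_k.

H_0 ≅ Z,  H_1 ≅ Z,  H_2 = 0,  H_3 = 0.

H_0: b_0 = 9 − 0 − 8 = 1; torsion from ∂_1 factors > 1: none. So H_0 ≅ Z.
H_1: b_1 = 17 − 8 − 8 = 1; torsion from ∂_2 factors > 1: none. So H_1 ≅ Z.
H_2: b_2 = 10 − 8 − 2 = 0; torsion from ∂_3 factors > 1: none. So H_2 ≅ 0.
H_3: b_3 = 2 − 2 − 0 = 0; torsion from ∂_4 factors > 1: none. So H_3 ≅ 0.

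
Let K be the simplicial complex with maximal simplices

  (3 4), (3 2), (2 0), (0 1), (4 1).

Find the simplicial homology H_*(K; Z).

Fix the vertex order 0 < 1 < 2 < 3 < 4 and write every simplex with vertices in increasing order. Then dim K = 1 and the simplices of K are:

  0-simplices (5): [0], [1], [2], [3], [4]
  1-simplices (5): [0,1], [0,2], [1,4], [2,3], [3,4]

so the chain groups are C_0 ≅ Z^5, C_1 ≅ Z^5.

Boundary ∂_1: C_1 → C_0 maps an edge to its endpoints' difference, ∂[p,q] = q − p. For instance
  ∂[0,1] = [1] − [0].
This gives a 5×5 integer matrix of rank 4; reducing to Smith normal form yields diagonal entries (1,1,1,1).

Reading off H_k = ker ∂_k / im ∂_{k+1}:

  H_0: rank C_0 − rank ∂_1 = 5 − 4 = 1, and the invariant factors of ∂_1 are all 1, so H_0 = Z.
  H_1: rank ker ∂_1 − rank ∂_2 = (5 − 4) − 0 = 1, and there is no ∂_2, so H_1 = Z.

(K is a triangulation of the circle S^1.)

H_0 ≅ Z,  H_1 ≅ Z.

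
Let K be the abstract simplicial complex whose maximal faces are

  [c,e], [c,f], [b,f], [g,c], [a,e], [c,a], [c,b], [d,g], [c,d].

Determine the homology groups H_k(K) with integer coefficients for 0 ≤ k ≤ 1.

Order the vertices as a < b < c < d < e < f < g. Listing each simplex with vertices in this order, K has dimension 1 with simplices:

  0-simplices (7): a, b, c, d, e, f, g
  1-simplices (9): ac, ae, bc, bf, cd, ce, cf, cg, dg

giving chain groups C_0 ≅ Z^7, C_1 ≅ Z^9.

The boundary map ∂_1: C_1 → C_0 maps an edge to its endpoints' difference, ∂[p,q] = q − p. For instance
  ∂cf = f − c.
As a 7×9 matrix over Z this has rank 6, with invariant factors (1,1,1,1,1,1).

Computing H_k = (kernel of ∂_k) / (image of ∂_{k+1}):

  H_0: rank C_0 − rank ∂_1 = 7 − 6 = 1, and the invariant factors of ∂_1 are all 1, so H_0 ≅ Z.
  H_1: rank ker ∂_1 − rank ∂_2 = (9 − 6) − 0 = 3, and there is no ∂_2, so H_1 ≅ Z^3.

As a check, the Euler characteristic is 7 − 9 = -2, which agrees with 1 − 3 = -2.
(K is a triangulation of a wedge of 3 circles.)

H_0 ≅ Z,  H_1 ≅ Z^3.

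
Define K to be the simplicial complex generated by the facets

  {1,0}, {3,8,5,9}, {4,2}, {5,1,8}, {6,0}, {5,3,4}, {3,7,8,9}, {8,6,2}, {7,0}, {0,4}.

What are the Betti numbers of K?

b_0 = 1, b_1 = 4, b_2 = 0, b_3 = 0.

Order the vertices as 0 < 1 < 2 < 3 < 4 < 5 < 6 < 7 < 8 < 9. Listing each simplex with vertices in this order, K has dimension 3 with simplices:

  0-simplices (10): [0], [1], [2], [3], [4], [5], [6], [7], [8], [9]
  1-simplices (21): [0,1], [0,4], [0,6], [0,7], [1,5], [1,8], [2,4], [2,6], [2,8], [3,4], [3,5], [3,7], [3,8], [3,9], [4,5], [5,8], [5,9], [6,8], [7,8], [7,9], [8,9]
  2-simplices (10): [1,5,8], [2,6,8], [3,4,5], [3,5,8], [3,5,9], [3,7,8], [3,7,9], [3,8,9], [5,8,9], [7,8,9]
  3-simplices (2): [3,5,8,9], [3,7,8,9]

giving chain groups C_0 ≅ Z^10, C_1 ≅ Z^21, C_2 ≅ Z^10, C_3 ≅ Z^2.

Boundary ∂_1: C_1 → C_0 sends each edge [p,q] (with p < q) to q − p. For instance
  ∂[3,7] = [7] − [3].
This gives a 10×21 integer matrix of rank 9; reducing to Smith normal form yields diagonal entries (1,1,1,1,1,1,1,1,1).

∂_2: C_2 → C_1 maps a triangle to the signed sum of its edges. For instance
  ∂[3,7,9] = [7,9] − [3,9] + [3,7],
  ∂[3,8,9] = [8,9] − [3,9] + [3,8].
The resulting 21×10 matrix has rank 8, and its Smith normal form has invariant factors (1,1,1,1,1,1,1,1).

∂_3: C_3 → C_2 sends each 3-simplex σ to the alternating sum Σ_i (−1)^i (σ with its i-th vertex removed). For instance
  ∂[3,7,8,9] = [7,8,9] − [3,8,9] + [3,7,9] − [3,7,8],
  ∂[3,5,8,9] = [5,8,9] − [3,8,9] + [3,5,9] − [3,5,8].
As a 10×2 matrix over Z this has rank 2, with invariant factors (1,1).

Computing H_k = (kernel of ∂_k) / (image of ∂_{k+1}):

  H_0: rank C_0 − rank ∂_1 = 10 − 9 = 1, and the invariant factors of ∂_1 are all 1, so H_0 ≅ Z.
  H_1: rank ker ∂_1 − rank ∂_2 = (21 − 9) − 8 = 4, and the invariant factors of ∂_2 are all 1, so H_1 ≅ Z^4.
  H_2: rank ker ∂_2 − rank ∂_3 = (10 − 8) − 2 = 0, and the invariant factors of ∂_3 are all 1, so H_2 ≅ 0.
  H_3: rank ker ∂_3 − rank ∂_4 = (2 − 2) − 0 = 0, and there is no ∂_4, so H_3 ≅ 0.

Hence the Betti numbers are b_0 = 1, b_1 = 4, b_2 = 0, b_3 = 0.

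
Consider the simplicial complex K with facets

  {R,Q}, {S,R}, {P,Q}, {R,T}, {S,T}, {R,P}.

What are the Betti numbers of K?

We work with the vertex ordering P < Q < R < S < T. The simplices of K, each written with vertices in increasing order, are:

  0-simplices (5): P, Q, R, S, T
  1-simplices (6): PQ, PR, QR, RS, RT, ST

Hence C_0 ≅ Z^5, C_1 ≅ Z^6.

Boundary ∂_1: C_1 → C_0 is given by ∂[p,q] = [q] − [p].
This gives a 5×6 integer matrix of rank 4; reducing to Smith normal form yields diagonal entries (1,1,1,1).

From H_k ≅ ker(∂_k) / im(∂_{k+1}) we obtain:

  H_0: rank C_0 − rank ∂_1 = 5 − 4 = 1, and the invariant factors of ∂_1 are all 1, so H_0 = Z.
  H_1: rank ker ∂_1 − rank ∂_2 = (6 − 4) − 0 = 2, and there is no ∂_2, so H_1 = Z^2.

As a check, the Euler characteristic is 5 − 6 = -1, which agrees with 1 − 2 = -1.

Hence the Betti numbers are b_0 = 1, b_1 = 2.

b_0 = 1, b_1 = 2.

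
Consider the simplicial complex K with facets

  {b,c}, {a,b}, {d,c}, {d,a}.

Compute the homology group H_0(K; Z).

Take the total order a < b < c < d on the vertex set. Then K (dimension 1) consists of the simplices:

  0-simplices (4): a, b, c, d
  1-simplices (4): ab, ad, bc, cd

giving chain groups C_0 ≅ Z^4, C_1 ≅ Z^4.

Boundary ∂_1: C_1 → C_0 sends each edge [p,q] (with p < q) to q − p.
The 4×4 boundary matrix has rank 3 and Smith normal form diag(1,1,1).

Reading off H_k = ker ∂_k / im ∂_{k+1}:

  H_0: rank C_0 − rank ∂_1 = 4 − 3 = 1, and the invariant factors of ∂_1 are all 1, so H_0 = Z.

H_0 = Z.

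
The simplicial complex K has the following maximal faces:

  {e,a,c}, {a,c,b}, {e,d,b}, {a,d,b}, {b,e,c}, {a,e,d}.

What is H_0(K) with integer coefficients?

Take the total order a < b < c < d < e on the vertex set. Then K (dimension 2) consists of the simplices:

  0-simplices (5): a, b, c, d, e
  1-simplices (9): ab, ac, ad, ae, bc, bd, be, ce, de
  2-simplices (6): abc, abd, ace, ade, bce, bde

giving chain groups C_0 ≅ Z^5, C_1 ≅ Z^9, C_2 ≅ Z^6.

The boundary map ∂_1: C_1 → C_0 sends each edge [p,q] (with p < q) to q − p. For instance
  ∂bc = c − b.
The resulting 5×9 matrix has rank 4, and its Smith normal form has invariant factors (1,1,1,1).

The boundary map ∂_2: C_2 → C_1 sends each 2-simplex [p,q,r] to [q,r] − [p,r] + [p,q]. For instance
  ∂abc = bc − ac + ab,
  ∂abd = bd − ad + ab.
The 9×6 boundary matrix has rank 5 and Smith normal form diag(1,1,1,1,1).

Now H_k = ker ∂_k / im ∂_{k+1}, so:

  H_0: rank C_0 − rank ∂_1 = 5 − 4 = 1, and the invariant factors of ∂_1 are all 1, so H_0 ≅ Z.

(K is a triangulation of the 2-sphere S^2.)

H_0 = Z.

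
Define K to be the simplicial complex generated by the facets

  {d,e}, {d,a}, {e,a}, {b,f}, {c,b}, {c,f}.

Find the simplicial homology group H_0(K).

H_0 = Z^2.

We work with the vertex ordering a < b < c < d < e < f. The simplices of K, each written with vertices in increasing order, are:

  0-simplices (6): a, b, c, d, e, f
  1-simplices (6): ad, ae, bc, bf, cf, de

giving chain groups C_0 ≅ Z^6, C_1 ≅ Z^6.

The boundary map ∂_1: C_1 → C_0 is given by ∂[p,q] = [q] − [p].
As a 6×6 matrix over Z this has rank 4, with invariant factors (1,1,1,1).

From H_k ≅ ker(∂_k) / im(∂_{k+1}) we obtain:

  H_0: rank C_0 − rank ∂_1 = 6 − 4 = 2, and the invariant factors of ∂_1 are all 1, so H_0 ≅ Z^2.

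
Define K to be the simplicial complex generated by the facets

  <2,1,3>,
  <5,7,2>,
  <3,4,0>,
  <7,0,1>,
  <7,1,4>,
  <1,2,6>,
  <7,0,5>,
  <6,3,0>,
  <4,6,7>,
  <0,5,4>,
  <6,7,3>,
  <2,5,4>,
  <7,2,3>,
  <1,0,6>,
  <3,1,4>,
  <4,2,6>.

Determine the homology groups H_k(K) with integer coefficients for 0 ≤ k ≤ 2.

H_0 = Z,  H_1 = Z^2,  H_2 = Z.

We work with the vertex ordering 0 < 1 < 2 < 3 < 4 < 5 < 6 < 7. The simplices of K, each written with vertices in increasing order, are:

  0-simplices (8): [0], [1], [2], [3], [4], [5], [6], [7]
  1-simplices (24): (24 of them)
  2-simplices (16): [0,1,6], [0,1,7], [0,3,4], [0,3,6], [0,4,5], [0,5,7], [1,2,3], [1,2,6], [1,3,4], [1,4,7], [2,3,7], [2,4,5], [2,4,6], [2,5,7], [3,6,7], [4,6,7]

so the chain groups are C_0 ≅ Z^8, C_1 ≅ Z^24, C_2 ≅ Z^16.

Boundary ∂_1: C_1 → C_0 is given by ∂[p,q] = [q] − [p]. For instance
  ∂[0,4] = [4] − [0].
As a 8×24 matrix over Z this has rank 7, with invariant factors (1,1,1,1,1,1,1).

∂_2: C_2 → C_1 acts by ∂[p,q,r] = [q,r] − [p,r] + [p,q]. For instance
  ∂[0,5,7] = [5,7] − [0,7] + [0,5],
  ∂[2,3,7] = [3,7] − [2,7] + [2,3].
As a 24×16 matrix over Z this has rank 15, with invariant factors (1,1,1,1,1,1,1,1,1,1,1,1,1,1,1).

Computing H_k = (kernel of ∂_k) / (image of ∂_{k+1}):

  H_0: rank C_0 − rank ∂_1 = 8 − 7 = 1, and the invariant factors of ∂_1 are all 1, so H_0 ≅ Z.
  H_1: rank ker ∂_1 − rank ∂_2 = (24 − 7) − 15 = 2, and the invariant factors of ∂_2 are all 1, so H_1 ≅ Z^2.
  H_2: rank ker ∂_2 − rank ∂_3 = (16 − 15) − 0 = 1, and there is no ∂_3, so H_2 ≅ Z.

As a check, the Euler characteristic is 8 − 24 + 16 = 0, which agrees with 1 − 2 + 1 = 0.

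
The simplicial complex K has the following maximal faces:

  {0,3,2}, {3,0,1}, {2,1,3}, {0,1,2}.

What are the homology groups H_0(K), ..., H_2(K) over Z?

H_0 ≅ Z,  H_1 = 0,  H_2 ≅ Z.

Take the total order 0 < 1 < 2 < 3 on the vertex set. Then K (dimension 2) consists of the simplices:

  0-simplices (4): [0], [1], [2], [3]
  1-simplices (6): [0,1], [0,2], [0,3], [1,2], [1,3], [2,3]
  2-simplices (4): [0,1,2], [0,1,3], [0,2,3], [1,2,3]

Hence C_0 ≅ Z^4, C_1 ≅ Z^6, C_2 ≅ Z^4.

∂_1: C_1 → C_0 sends each edge [p,q] (with p < q) to q − p.
As a 4×6 matrix over Z this has rank 3, with invariant factors (1,1,1).

The boundary map ∂_2: C_2 → C_1 acts by ∂[p,q,r] = [q,r] − [p,r] + [p,q]. For instance
  ∂[1,2,3] = [2,3] − [1,3] + [1,2],
  ∂[0,1,2] = [1,2] − [0,2] + [0,1].
As a 6×4 matrix over Z this has rank 3, with invariant factors (1,1,1).

Reading off H_k = ker ∂_k / im ∂_{k+1}:

  H_0: rank C_0 − rank ∂_1 = 4 − 3 = 1, and the invariant factors of ∂_1 are all 1, so H_0 ≅ Z.
  H_1: rank ker ∂_1 − rank ∂_2 = (6 − 3) − 3 = 0, and the invariant factors of ∂_2 are all 1, so H_1 ≅ 0.
  H_2: rank ker ∂_2 − rank ∂_3 = (4 − 3) − 0 = 1, and there is no ∂_3, so H_2 ≅ Z.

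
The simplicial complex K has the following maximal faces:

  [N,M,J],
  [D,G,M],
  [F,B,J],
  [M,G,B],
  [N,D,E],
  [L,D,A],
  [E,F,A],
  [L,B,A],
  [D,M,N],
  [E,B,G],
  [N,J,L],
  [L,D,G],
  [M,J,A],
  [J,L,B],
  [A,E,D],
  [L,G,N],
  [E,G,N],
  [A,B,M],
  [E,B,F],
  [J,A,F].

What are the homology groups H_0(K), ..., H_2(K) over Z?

H_0 = Z,  H_1 = Z ⊕ Z/2,  H_2 = 0.

Take the total order A < B < D < E < F < G < J < L < M < N on the vertex set. Then K (dimension 2) consists of the simplices:

  0-simplices (10): A, B, D, E, F, G, J, L, M, N
  1-simplices (30): AB, AD, AE, AF, AJ, AL, AM, BE, BF, BG, BJ, BL, BM, DE, DG, DL, DM, DN, EF, EG, EN, FJ, GL, GM, GN, JL, JM, JN, LN, MN
  2-simplices (20): ABL, ABM, ADE, ADL, AEF, AFJ, AJM, BEF, BEG, BFJ, BGM, BJL, DEN, DGL, DGM, DMN, EGN, GLN, JLN, JMN

Hence C_0 ≅ Z^10, C_1 ≅ Z^30, C_2 ≅ Z^20.

The boundary map ∂_1: C_1 → C_0 maps an edge to its endpoints' difference, ∂[p,q] = q − p.
This gives a 10×30 integer matrix of rank 9; reducing to Smith normal form yields diagonal entries (1,1,1,1,1,1,1,1,1).

Boundary ∂_2: C_2 → C_1 acts by ∂[p,q,r] = [q,r] − [p,r] + [p,q]. For instance
  ∂BEG = EG − BG + BE,
  ∂AFJ = FJ − AJ + AF.
This gives a 30×20 integer matrix of rank 20; reducing to Smith normal form yields diagonal entries (1,1,1,1,1,1,1,1,1,1,1,1,1,1,1,1,1,1,1,2).

Computing H_k = (kernel of ∂_k) / (image of ∂_{k+1}):

  H_0: rank C_0 − rank ∂_1 = 10 − 9 = 1, and the invariant factors of ∂_1 are all 1, so H_0 ≅ Z.
  H_1: rank ker ∂_1 − rank ∂_2 = (30 − 9) − 20 = 1, and ∂_2 has invariant factor 2 > 1, so H_1 ≅ Z ⊕ Z/2.
  H_2: rank ker ∂_2 − rank ∂_3 = (20 − 20) − 0 = 0, and there is no ∂_3, so H_2 ≅ 0.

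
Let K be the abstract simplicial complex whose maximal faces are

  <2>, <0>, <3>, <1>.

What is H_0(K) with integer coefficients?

H_0 = Z^4.

We work with the vertex ordering 0 < 1 < 2 < 3. The simplices of K, each written with vertices in increasing order, are:

  0-simplices (4): [0], [1], [2], [3]

so the chain groups are C_0 ≅ Z^4.

Now H_k = ker ∂_k / im ∂_{k+1}, so:

  H_0: rank C_0 − rank ∂_1 = 4 − 0 = 4, and there is no ∂_1, so H_0 = Z^4.

(K is a triangulation of a set of 4 points.)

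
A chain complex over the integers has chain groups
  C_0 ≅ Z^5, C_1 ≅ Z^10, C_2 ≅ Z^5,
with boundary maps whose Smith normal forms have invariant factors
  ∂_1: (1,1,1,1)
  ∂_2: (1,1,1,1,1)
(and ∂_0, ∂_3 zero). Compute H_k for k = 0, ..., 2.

H_0 = Z,  H_1 = Z,  H_2 = 0.

H_0: b_0 = 5 − 0 − 4 = 1; torsion from ∂_1 factors > 1: none. So H_0 = Z.
H_1: b_1 = 10 − 4 − 5 = 1; torsion from ∂_2 factors > 1: none. So H_1 = Z.
H_2: b_2 = 5 − 5 − 0 = 0; torsion from ∂_3 factors > 1: none. So H_2 = 0.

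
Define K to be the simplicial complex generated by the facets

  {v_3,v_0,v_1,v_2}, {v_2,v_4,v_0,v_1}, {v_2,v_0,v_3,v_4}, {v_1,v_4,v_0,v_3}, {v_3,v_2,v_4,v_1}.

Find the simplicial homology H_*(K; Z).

K has 5 vertices, 10 edges, 10 triangles, 5 3-simplices.
rank ∂_0 = 0, rank ∂_1 = 4 ⇒ b_0 = 5 − 0 − 4 = 1; all invariant factors of ∂_1 are 1 so no torsion. So H_0 = Z.
rank ∂_1 = 4, rank ∂_2 = 6 ⇒ b_1 = 10 − 4 − 6 = 0; all invariant factors of ∂_2 are 1 so no torsion. So H_1 = 0.
rank ∂_2 = 6, rank ∂_3 = 4 ⇒ b_2 = 10 − 6 − 4 = 0; all invariant factors of ∂_3 are 1 so no torsion. So H_2 = 0.
rank ∂_3 = 4, rank ∂_4 = 0 ⇒ b_3 = 5 − 4 − 0 = 1. So H_3 = Z.

H_0 ≅ Z,  H_1 = 0,  H_2 = 0,  H_3 ≅ Z.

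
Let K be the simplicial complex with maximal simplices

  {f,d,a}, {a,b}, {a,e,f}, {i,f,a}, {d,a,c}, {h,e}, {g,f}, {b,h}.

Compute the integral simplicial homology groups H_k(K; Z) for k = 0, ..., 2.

K has 9 vertices, 13 edges, 4 triangles.
rank ∂_0 = 0, rank ∂_1 = 8 ⇒ b_0 = 9 − 0 − 8 = 1; all invariant factors of ∂_1 are 1 so no torsion. So H_0 = Z.
rank ∂_1 = 8, rank ∂_2 = 4 ⇒ b_1 = 13 − 8 − 4 = 1; all invariant factors of ∂_2 are 1 so no torsion. So H_1 = Z.
rank ∂_2 = 4, rank ∂_3 = 0 ⇒ b_2 = 4 − 4 − 0 = 0. So H_2 = 0.

H_0 = Z,  H_1 = Z,  H_2 = 0.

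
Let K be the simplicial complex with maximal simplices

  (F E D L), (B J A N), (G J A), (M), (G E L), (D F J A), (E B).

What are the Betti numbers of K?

b_0 = 2, b_1 = 2, b_2 = 0, b_3 = 0.

We work with the vertex ordering A < B < D < E < F < G < J < L < M < N. The simplices of K, each written with vertices in increasing order, are:

  0-simplices (10): A, B, D, E, F, G, J, L, M, N
  1-simplices (21): AB, AD, AF, AG, AJ, AN, BE, BJ, BN, DE, DF, DJ, DL, EF, EG, EL, FJ, FL, GJ, GL, JN
  2-simplices (14): ABJ, ABN, ADF, ADJ, AFJ, AGJ, AJN, BJN, DEF, DEL, DFJ, DFL, EFL, EGL
  3-simplices (3): ABJN, ADFJ, DEFL

Hence C_0 ≅ Z^10, C_1 ≅ Z^21, C_2 ≅ Z^14, C_3 ≅ Z^3.

Boundary ∂_1: C_1 → C_0 maps an edge to its endpoints' difference, ∂[p,q] = q − p.
This gives a 10×21 integer matrix of rank 8; reducing to Smith normal form yields diagonal entries (1,1,1,1,1,1,1,1).

Boundary ∂_2: C_2 → C_1 maps a triangle to the signed sum of its edges. For instance
  ∂AGJ = GJ − AJ + AG,
  ∂ABN = BN − AN + AB.
The resulting 21×14 matrix has rank 11, and its Smith normal form has invariant factors (1,1,1,1,1,1,1,1,1,1,1).

∂_3: C_3 → C_2 sends each 3-simplex σ to the alternating sum Σ_i (−1)^i (σ with its i-th vertex removed). For instance
  ∂DEFL = EFL − DFL + DEL − DEF,
  ∂ADFJ = DFJ − AFJ + ADJ − ADF.
The resulting 14×3 matrix has rank 3, and its Smith normal form has invariant factors (1,1,1).

Now H_k = ker ∂_k / im ∂_{k+1}, so:

  H_0: rank C_0 − rank ∂_1 = 10 − 8 = 2, and the invariant factors of ∂_1 are all 1, so H_0 = Z^2.
  H_1: rank ker ∂_1 − rank ∂_2 = (21 − 8) − 11 = 2, and the invariant factors of ∂_2 are all 1, so H_1 = Z^2.
  H_2: rank ker ∂_2 − rank ∂_3 = (14 − 11) − 3 = 0, and the invariant factors of ∂_3 are all 1, so H_2 = 0.
  H_3: rank ker ∂_3 − rank ∂_4 = (3 − 3) − 0 = 0, and there is no ∂_4, so H_3 = 0.

Hence the Betti numbers are b_0 = 2, b_1 = 2, b_2 = 0, b_3 = 0.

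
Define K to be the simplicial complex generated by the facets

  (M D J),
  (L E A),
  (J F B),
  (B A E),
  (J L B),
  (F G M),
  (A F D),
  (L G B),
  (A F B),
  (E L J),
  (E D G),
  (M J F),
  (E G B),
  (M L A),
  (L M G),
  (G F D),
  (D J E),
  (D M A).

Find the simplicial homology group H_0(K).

We work with the vertex ordering A < B < D < E < F < G < J < L < M. The simplices of K, each written with vertices in increasing order, are:

  0-simplices (9): A, B, D, E, F, G, J, L, M
  1-simplices (27): AB, AD, AE, AF, AL, AM, BE, BF, BG, BJ, BL, DE, DF, DG, DJ, DM, EG, EJ, EL, FG, FJ, FM, GL, GM, JL, JM, LM
  2-simplices (18): ABE, ABF, ADF, ADM, AEL, ALM, BEG, BFJ, BGL, BJL, DEG, DEJ, DFG, DJM, EJL, FGM, FJM, GLM

Hence C_0 ≅ Z^9, C_1 ≅ Z^27, C_2 ≅ Z^18.

∂_1: C_1 → C_0 sends each edge [p,q] (with p < q) to q − p. For instance
  ∂FG = G − F.
The 9×27 boundary matrix has rank 8 and Smith normal form diag(1,1,1,1,1,1,1,1).

Boundary ∂_2: C_2 → C_1 maps a triangle to the signed sum of its edges. For instance
  ∂ABF = BF − AF + AB,
  ∂BEG = EG − BG + BE.
The resulting 27×18 matrix has rank 18, and its Smith normal form has invariant factors (1,1,1,1,1,1,1,1,1,1,1,1,1,1,1,1,1,2).

Now H_k = ker ∂_k / im ∂_{k+1}, so:

  H_0: rank C_0 − rank ∂_1 = 9 − 8 = 1, and the invariant factors of ∂_1 are all 1, so H_0 = Z.

H_0 ≅ Z.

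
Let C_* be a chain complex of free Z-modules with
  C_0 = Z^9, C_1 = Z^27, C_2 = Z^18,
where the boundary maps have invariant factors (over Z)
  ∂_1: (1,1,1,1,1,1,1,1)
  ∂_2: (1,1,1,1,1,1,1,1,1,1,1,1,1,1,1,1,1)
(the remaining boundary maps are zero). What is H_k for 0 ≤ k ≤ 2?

H_0: b_0 = 9 − 0 − 8 = 1; torsion from ∂_1 factors > 1: none. So H_0 ≅ Z.
H_1: b_1 = 27 − 8 − 17 = 2; torsion from ∂_2 factors > 1: none. So H_1 ≅ Z^2.
H_2: b_2 = 18 − 17 − 0 = 1; torsion from ∂_3 factors > 1: none. So H_2 ≅ Z.

H_0 ≅ Z,  H_1 ≅ Z^2,  H_2 ≅ Z.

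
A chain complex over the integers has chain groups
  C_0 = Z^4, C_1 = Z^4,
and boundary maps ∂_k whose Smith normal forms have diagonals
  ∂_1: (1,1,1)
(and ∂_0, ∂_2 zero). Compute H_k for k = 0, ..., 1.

H_0: b_0 = 4 − 0 − 3 = 1; torsion from ∂_1 factors > 1: none. So H_0 = Z.
H_1: b_1 = 4 − 3 − 0 = 1; torsion from ∂_2 factors > 1: none. So H_1 = Z.

H_0 = Z,  H_1 = Z.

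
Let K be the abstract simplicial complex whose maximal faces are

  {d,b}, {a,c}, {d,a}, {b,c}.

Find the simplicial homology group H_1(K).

H_1 = Z.

We work with the vertex ordering a < b < c < d. The simplices of K, each written with vertices in increasing order, are:

  0-simplices (4): a, b, c, d
  1-simplices (4): ac, ad, bc, bd

giving chain groups C_0 ≅ Z^4, C_1 ≅ Z^4.

The boundary map ∂_1: C_1 → C_0 sends each edge [p,q] (with p < q) to q − p.
As a 4×4 matrix over Z this has rank 3, with invariant factors (1,1,1).

Now H_k = ker ∂_k / im ∂_{k+1}, so:

  H_1: rank ker ∂_1 − rank ∂_2 = (4 − 3) − 0 = 1, and there is no ∂_2, so H_1 ≅ Z.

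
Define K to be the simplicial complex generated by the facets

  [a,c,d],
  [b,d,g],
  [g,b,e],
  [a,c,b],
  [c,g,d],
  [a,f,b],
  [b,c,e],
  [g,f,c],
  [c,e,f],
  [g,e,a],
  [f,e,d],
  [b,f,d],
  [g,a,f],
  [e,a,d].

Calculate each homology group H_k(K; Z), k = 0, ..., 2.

Order the vertices as a < b < c < d < e < f < g. Listing each simplex with vertices in this order, K has dimension 2 with simplices:

  0-simplices (7): a, b, c, d, e, f, g
  1-simplices (21): ab, ac, ad, ae, af, ag, bc, bd, be, bf, bg, cd, ce, cf, cg, de, df, dg, ef, eg, fg
  2-simplices (14): abc, abf, acd, ade, aeg, afg, bce, bdf, bdg, beg, cdg, cef, cfg, def

so the chain groups are C_0 ≅ Z^7, C_1 ≅ Z^21, C_2 ≅ Z^14.

Boundary ∂_1: C_1 → C_0 sends each edge [p,q] (with p < q) to q − p. For instance
  ∂ef = f − e.
The 7×21 boundary matrix has rank 6 and Smith normal form diag(1,1,1,1,1,1).

Boundary ∂_2: C_2 → C_1 maps a triangle to the signed sum of its edges. For instance
  ∂ade = de − ae + ad,
  ∂bdf = df − bf + bd.
The 21×14 boundary matrix has rank 13 and Smith normal form diag(1,1,1,1,1,1,1,1,1,1,1,1,1).

Reading off H_k = ker ∂_k / im ∂_{k+1}:

  H_0: rank C_0 − rank ∂_1 = 7 − 6 = 1, and the invariant factors of ∂_1 are all 1, so H_0 = Z.
  H_1: rank ker ∂_1 − rank ∂_2 = (21 − 6) − 13 = 2, and the invariant factors of ∂_2 are all 1, so H_1 = Z^2.
  H_2: rank ker ∂_2 − rank ∂_3 = (14 − 13) − 0 = 1, and there is no ∂_3, so H_2 = Z.

As a check, the Euler characteristic is 7 − 21 + 14 = 0, which agrees with 1 − 2 + 1 = 0.

H_0 ≅ Z,  H_1 ≅ Z^2,  H_2 ≅ Z.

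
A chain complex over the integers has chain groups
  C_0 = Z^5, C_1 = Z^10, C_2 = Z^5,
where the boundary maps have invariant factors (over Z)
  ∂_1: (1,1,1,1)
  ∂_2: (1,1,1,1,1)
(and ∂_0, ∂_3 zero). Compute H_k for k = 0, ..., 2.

H_0: b_0 = 5 − 0 − 4 = 1; torsion from ∂_1 factors > 1: none. So H_0 ≅ Z.
H_1: b_1 = 10 − 4 − 5 = 1; torsion from ∂_2 factors > 1: none. So H_1 ≅ Z.
H_2: b_2 = 5 − 5 − 0 = 0; torsion from ∂_3 factors > 1: none. So H_2 ≅ 0.

H_0 ≅ Z,  H_1 ≅ Z,  H_2 = 0.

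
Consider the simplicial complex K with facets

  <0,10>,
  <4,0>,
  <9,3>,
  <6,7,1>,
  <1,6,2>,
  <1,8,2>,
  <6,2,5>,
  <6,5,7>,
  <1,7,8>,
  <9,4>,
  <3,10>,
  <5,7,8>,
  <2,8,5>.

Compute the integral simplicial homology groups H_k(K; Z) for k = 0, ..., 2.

We work with the vertex ordering 0 < 1 < 2 < 3 < 4 < 5 < 6 < 7 < 8 < 9 < 10. The simplices of K, each written with vertices in increasing order, are:

  0-simplices (11): [0], [1], [2], [3], [4], [5], [6], [7], [8], [9], [10]
  1-simplices (17): [0,4], [0,10], [1,2], [1,6], [1,7], [1,8], [2,5], [2,6], [2,8], [3,9], [3,10], [4,9], [5,6], [5,7], [5,8], [6,7], [7,8]
  2-simplices (8): [1,2,6], [1,2,8], [1,6,7], [1,7,8], [2,5,6], [2,5,8], [5,6,7], [5,7,8]

Hence C_0 ≅ Z^11, C_1 ≅ Z^17, C_2 ≅ Z^8.

∂_1: C_1 → C_0 sends each edge [p,q] (with p < q) to q − p. For instance
  ∂[4,9] = [9] − [4].
This gives a 11×17 integer matrix of rank 9; reducing to Smith normal form yields diagonal entries (1,1,1,1,1,1,1,1,1).

Boundary ∂_2: C_2 → C_1 sends each 2-simplex [p,q,r] to [q,r] − [p,r] + [p,q]. For instance
  ∂[1,7,8] = [7,8] − [1,8] + [1,7],
  ∂[1,2,8] = [2,8] − [1,8] + [1,2].
The 17×8 boundary matrix has rank 7 and Smith normal form diag(1,1,1,1,1,1,1).

Computing H_k = (kernel of ∂_k) / (image of ∂_{k+1}):

  H_0: rank C_0 − rank ∂_1 = 11 − 9 = 2, and the invariant factors of ∂_1 are all 1, so H_0 = Z^2.
  H_1: rank ker ∂_1 − rank ∂_2 = (17 − 9) − 7 = 1, and the invariant factors of ∂_2 are all 1, so H_1 = Z.
  H_2: rank ker ∂_2 − rank ∂_3 = (8 − 7) − 0 = 1, and there is no ∂_3, so H_2 = Z.

(K is a triangulation of the disjoint union of the circle S^1 and the 2-sphere S^2.)

H_0 ≅ Z^2,  H_1 ≅ Z,  H_2 ≅ Z.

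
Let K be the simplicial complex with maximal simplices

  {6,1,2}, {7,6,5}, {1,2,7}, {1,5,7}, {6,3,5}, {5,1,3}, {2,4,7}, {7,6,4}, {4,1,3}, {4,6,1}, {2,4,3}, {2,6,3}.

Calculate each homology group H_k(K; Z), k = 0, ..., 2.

H_0 = Z,  H_1 = Z/2Z,  H_2 = 0.

Order the vertices as 1 < 2 < 3 < 4 < 5 < 6 < 7. Listing each simplex with vertices in this order, K has dimension 2 with simplices:

  0-simplices (7): [1], [2], [3], [4], [5], [6], [7]
  1-simplices (18): [1,2], [1,3], [1,4], [1,5], [1,6], [1,7], [2,3], [2,4], [2,6], [2,7], [3,4], [3,5], [3,6], [4,6], [4,7], [5,6], [5,7], [6,7]
  2-simplices (12): [1,2,6], [1,2,7], [1,3,4], [1,3,5], [1,4,6], [1,5,7], [2,3,4], [2,3,6], [2,4,7], [3,5,6], [4,6,7], [5,6,7]

so the chain groups are C_0 ≅ Z^7, C_1 ≅ Z^18, C_2 ≅ Z^12.

∂_1: C_1 → C_0 sends each edge [p,q] (with p < q) to q − p. For instance
  ∂[4,7] = [7] − [4].
This gives a 7×18 integer matrix of rank 6; reducing to Smith normal form yields diagonal entries (1,1,1,1,1,1).

∂_2: C_2 → C_1 acts by ∂[p,q,r] = [q,r] − [p,r] + [p,q]. For instance
  ∂[1,2,6] = [2,6] − [1,6] + [1,2],
  ∂[1,3,4] = [3,4] − [1,4] + [1,3].
As a 18×12 matrix over Z this has rank 12, with invariant factors (1,1,1,1,1,1,1,1,1,1,1,2).

Computing H_k = (kernel of ∂_k) / (image of ∂_{k+1}):

  H_0: rank C_0 − rank ∂_1 = 7 − 6 = 1, and the invariant factors of ∂_1 are all 1, so H_0 ≅ Z.
  H_1: rank ker ∂_1 − rank ∂_2 = (18 − 6) − 12 = 0, and ∂_2 has invariant factor 2 > 1, so H_1 ≅ Z/2Z.
  H_2: rank ker ∂_2 − rank ∂_3 = (12 − 12) − 0 = 0, and there is no ∂_3, so H_2 ≅ 0.

As a check, the Euler characteristic is 7 − 18 + 12 = 1, which agrees with 1 − 0 + 0 = 1.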